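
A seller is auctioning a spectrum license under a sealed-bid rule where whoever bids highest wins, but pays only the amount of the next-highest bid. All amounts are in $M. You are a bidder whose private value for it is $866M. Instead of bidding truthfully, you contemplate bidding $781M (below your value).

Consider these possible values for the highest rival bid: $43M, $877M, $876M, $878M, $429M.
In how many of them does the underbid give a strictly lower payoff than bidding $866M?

The deviation hurts exactly when the highest competing bid lies strictly between $781M and $866M — underbidding then forfeits a profitable win.
$43M: below both → same outcome either way.
$877M: above both → same outcome either way.
$876M: above both → same outcome either way.
$878M: above both → same outcome either way.
$429M: below both → same outcome either way.
Count: 0.

0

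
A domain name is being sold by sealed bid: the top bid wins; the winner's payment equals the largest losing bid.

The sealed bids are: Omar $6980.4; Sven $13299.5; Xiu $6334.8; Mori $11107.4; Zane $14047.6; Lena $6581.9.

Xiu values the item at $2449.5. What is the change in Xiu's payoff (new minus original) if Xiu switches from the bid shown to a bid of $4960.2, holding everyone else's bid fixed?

$0

The highest bid among the other bidders is $14047.6; Xiu's bid doesn't change that.
Original bid $6334.8: Xiu is not highest (top rival bid is $14047.6); payoff $0.
Alternative bid $4960.2: Xiu is not highest (top rival bid is $14047.6); payoff $0.
Change in payoff = $0 − ($0) = $0.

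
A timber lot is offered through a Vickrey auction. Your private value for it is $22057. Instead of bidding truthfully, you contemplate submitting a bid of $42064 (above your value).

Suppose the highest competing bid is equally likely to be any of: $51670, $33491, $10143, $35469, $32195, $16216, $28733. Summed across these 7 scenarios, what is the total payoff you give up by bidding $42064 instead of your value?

The deviation costs you only when the competing bid falls strictly between $22057 and $42064; elsewhere both bids give the same outcome.
$51670: outcomes coincide → loss $0.
$33491: truthful payoff $0, deviation payoff −$11434 → loss $11434.
$10143: outcomes coincide → loss $0.
$35469: truthful payoff $0, deviation payoff −$13412 → loss $13412.
$32195: truthful payoff $0, deviation payoff −$10138 → loss $10138.
$16216: outcomes coincide → loss $0.
$28733: truthful payoff $0, deviation payoff −$6676 → loss $6676.
Total loss = $11434 + $13412 + $10138 + $6676 = $41660.

$41660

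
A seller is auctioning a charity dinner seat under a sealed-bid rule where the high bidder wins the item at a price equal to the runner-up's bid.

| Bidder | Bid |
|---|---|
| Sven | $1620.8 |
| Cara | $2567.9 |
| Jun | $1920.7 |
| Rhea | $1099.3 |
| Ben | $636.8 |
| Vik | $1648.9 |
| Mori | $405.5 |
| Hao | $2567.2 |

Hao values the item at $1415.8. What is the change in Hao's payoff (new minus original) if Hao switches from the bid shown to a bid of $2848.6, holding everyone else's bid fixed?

−$1152.1

The highest bid among the other bidders is $2567.9; Hao's bid doesn't change that.
Original bid $2567.2: Hao is not highest (top rival bid is $2567.9); payoff $0.
Alternative bid $2848.6: Hao is highest, pays the top rival bid $2567.9; payoff $1415.8 − $2567.9 = −$1152.1.
Change in payoff = −$1152.1 − ($0) = −$1152.1.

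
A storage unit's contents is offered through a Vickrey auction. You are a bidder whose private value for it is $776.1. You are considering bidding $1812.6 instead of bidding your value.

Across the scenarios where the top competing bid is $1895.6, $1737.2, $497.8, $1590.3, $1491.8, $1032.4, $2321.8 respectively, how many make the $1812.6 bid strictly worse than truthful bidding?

4

The deviation hurts exactly when the highest competing bid lies strictly between $776.1 and $1812.6 — overbidding then wins at a price above your value.
$1895.6: above both → same outcome either way.
$1737.2: inside the interval → strictly worse (loss $961.1).
$497.8: below both → same outcome either way.
$1590.3: inside the interval → strictly worse (loss $814.2).
$1491.8: inside the interval → strictly worse (loss $715.7).
$1032.4: inside the interval → strictly worse (loss $256.3).
$2321.8: above both → same outcome either way.
Count: 4.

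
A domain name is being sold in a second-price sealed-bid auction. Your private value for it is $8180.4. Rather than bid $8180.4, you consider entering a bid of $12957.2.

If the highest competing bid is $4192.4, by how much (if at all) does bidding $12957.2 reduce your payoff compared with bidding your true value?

Bidding your value $8180.4: you win (since $8180.4 > $4192.4) and pay $4192.4. Payoff $3988.
Bidding $12957.2: you win and pay $4192.4. Payoff $8180.4 − $4192.4 = $3988.
Difference = $3988 − $3988 = $0; both bids lead to the same outcome because the competing bid is below both your value and your alternative bid.
Truthful bidding weakly dominates here: raising your bid can only win items priced above your value, and lowering it can only forfeit items priced below.

$0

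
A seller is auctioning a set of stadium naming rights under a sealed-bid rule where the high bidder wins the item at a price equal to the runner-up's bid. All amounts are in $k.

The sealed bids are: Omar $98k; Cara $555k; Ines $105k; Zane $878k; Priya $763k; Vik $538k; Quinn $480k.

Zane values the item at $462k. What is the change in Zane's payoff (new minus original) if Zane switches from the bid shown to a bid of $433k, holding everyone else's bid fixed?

$301k

The highest bid among the other bidders is $763k; Zane's bid doesn't change that.
Original bid $878k: Zane is highest, pays the top rival bid $763k; payoff $462k − $763k = −$301k.
Alternative bid $433k: Zane is not highest (top rival bid is $763k); payoff $0k.
Change in payoff = $0k − (−$301k) = $301k.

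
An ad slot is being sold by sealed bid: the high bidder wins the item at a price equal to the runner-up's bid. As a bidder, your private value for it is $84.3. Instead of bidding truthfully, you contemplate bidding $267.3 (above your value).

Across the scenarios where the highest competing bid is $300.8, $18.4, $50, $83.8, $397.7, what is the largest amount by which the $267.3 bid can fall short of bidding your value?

$0

$300.8: same outcome either way → loss $0.
$18.4: same outcome either way → loss $0.
$50: same outcome either way → loss $0.
$83.8: same outcome either way → loss $0.
$397.7: same outcome either way → loss $0.
Maximum loss: $0.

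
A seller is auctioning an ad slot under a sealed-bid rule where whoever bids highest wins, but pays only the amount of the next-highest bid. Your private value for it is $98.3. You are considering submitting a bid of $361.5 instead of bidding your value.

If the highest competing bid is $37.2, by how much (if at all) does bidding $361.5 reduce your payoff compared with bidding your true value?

$0

Bidding your value $98.3: you win (since $98.3 > $37.2) and pay $37.2. Payoff $61.1.
Bidding $361.5: you win and pay $37.2. Payoff $98.3 − $37.2 = $61.1.
Difference = $61.1 − $61.1 = $0; both bids lead to the same outcome because the competing bid is below both your value and your alternative bid.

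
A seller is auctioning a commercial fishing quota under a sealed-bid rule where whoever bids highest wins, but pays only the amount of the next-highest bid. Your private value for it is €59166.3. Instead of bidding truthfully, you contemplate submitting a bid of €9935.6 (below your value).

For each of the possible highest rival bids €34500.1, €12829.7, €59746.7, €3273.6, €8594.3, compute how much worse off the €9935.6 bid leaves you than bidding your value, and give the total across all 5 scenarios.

The deviation costs you only when the competing bid falls strictly between €9935.6 and €59166.3; elsewhere both bids give the same outcome.
€34500.1: truthful payoff €24666.2, deviation payoff €0 → loss €24666.2.
€12829.7: truthful payoff €46336.6, deviation payoff €0 → loss €46336.6.
€59746.7: outcomes coincide → loss €0.
€3273.6: outcomes coincide → loss €0.
€8594.3: outcomes coincide → loss €0.
Total loss = €24666.2 + €46336.6 = €71002.8.
Truthful bidding weakly dominates here: raising your bid can only win items priced above your value, and lowering it can only forfeit items priced below.

€71002.8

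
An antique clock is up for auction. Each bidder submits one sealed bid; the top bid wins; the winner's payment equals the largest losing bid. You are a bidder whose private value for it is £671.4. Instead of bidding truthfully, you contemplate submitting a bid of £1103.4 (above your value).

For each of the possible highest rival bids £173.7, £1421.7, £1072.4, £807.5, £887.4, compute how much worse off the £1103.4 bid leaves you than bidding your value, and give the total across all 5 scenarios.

The deviation costs you only when the competing bid falls strictly between £671.4 and £1103.4; elsewhere both bids give the same outcome.
£173.7: outcomes coincide → loss £0.
£1421.7: outcomes coincide → loss £0.
£1072.4: truthful payoff £0, deviation payoff −£401 → loss £401.
£807.5: truthful payoff £0, deviation payoff −£136.1 → loss £136.1.
£887.4: truthful payoff £0, deviation payoff −£216 → loss £216.
Total loss = £401 + £136.1 + £216 = £753.1.
Because the price is fixed by the runner-up's bid, deviating from your value can only change a good outcome into a bad one — never the reverse.

£753.1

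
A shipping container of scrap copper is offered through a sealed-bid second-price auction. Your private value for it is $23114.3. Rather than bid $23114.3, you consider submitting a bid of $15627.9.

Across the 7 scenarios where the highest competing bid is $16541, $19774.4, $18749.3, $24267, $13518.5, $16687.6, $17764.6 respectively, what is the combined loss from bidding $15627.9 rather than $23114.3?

$26054.6

The deviation costs you only when the competing bid falls strictly between $15627.9 and $23114.3; elsewhere both bids give the same outcome.
$16541: truthful payoff $6573.3, deviation payoff $0 → loss $6573.3.
$19774.4: truthful payoff $3339.9, deviation payoff $0 → loss $3339.9.
$18749.3: truthful payoff $4365, deviation payoff $0 → loss $4365.
$24267: outcomes coincide → loss $0.
$13518.5: outcomes coincide → loss $0.
$16687.6: truthful payoff $6426.7, deviation payoff $0 → loss $6426.7.
$17764.6: truthful payoff $5349.7, deviation payoff $0 → loss $5349.7.
Total loss = $6573.3 + $3339.9 + $4365 + $6426.7 + $5349.7 = $26054.6.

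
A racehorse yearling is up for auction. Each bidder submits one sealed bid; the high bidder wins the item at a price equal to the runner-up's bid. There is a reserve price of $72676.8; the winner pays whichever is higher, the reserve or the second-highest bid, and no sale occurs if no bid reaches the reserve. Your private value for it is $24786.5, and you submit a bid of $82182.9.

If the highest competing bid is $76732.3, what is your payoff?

−$51945.8

Your bid $82182.9 is the highest and exceeds the reserve.
Price = max(second-highest bid, reserve) = max($76732.3, $72676.8) = $76732.3.
Payoff = $24786.5 − $76732.3 = −$51945.8.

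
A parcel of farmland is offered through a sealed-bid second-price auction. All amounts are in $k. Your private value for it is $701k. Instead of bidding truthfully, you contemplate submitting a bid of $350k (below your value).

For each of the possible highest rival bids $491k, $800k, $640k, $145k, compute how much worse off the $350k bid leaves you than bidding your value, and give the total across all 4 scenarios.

$271k

The deviation costs you only when the competing bid falls strictly between $350k and $701k; elsewhere both bids give the same outcome.
$491k: truthful payoff $210k, deviation payoff $0k → loss $210k.
$800k: outcomes coincide → loss $0k.
$640k: truthful payoff $61k, deviation payoff $0k → loss $61k.
$145k: outcomes coincide → loss $0k.
Total loss = $210k + $61k = $271k.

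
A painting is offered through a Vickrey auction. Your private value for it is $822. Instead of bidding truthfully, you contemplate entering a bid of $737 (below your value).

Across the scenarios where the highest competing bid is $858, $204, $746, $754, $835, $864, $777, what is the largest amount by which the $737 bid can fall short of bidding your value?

$858: same outcome either way → loss $0.
$204: same outcome either way → loss $0.
$746: truthful gives $76, deviation gives $0 → loss $76.
$754: truthful gives $68, deviation gives $0 → loss $68.
$835: same outcome either way → loss $0.
$864: same outcome either way → loss $0.
$777: truthful gives $45, deviation gives $0 → loss $45.
Maximum loss: $76.

$76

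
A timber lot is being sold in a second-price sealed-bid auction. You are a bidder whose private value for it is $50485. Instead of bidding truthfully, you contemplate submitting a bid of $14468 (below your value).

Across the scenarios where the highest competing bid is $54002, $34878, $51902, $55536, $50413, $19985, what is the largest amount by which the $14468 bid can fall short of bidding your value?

$30500

$54002: same outcome either way → loss $0.
$34878: truthful gives $15607, deviation gives $0 → loss $15607.
$51902: same outcome either way → loss $0.
$55536: same outcome either way → loss $0.
$50413: truthful gives $72, deviation gives $0 → loss $72.
$19985: truthful gives $30500, deviation gives $0 → loss $30500.
Maximum loss: $30500.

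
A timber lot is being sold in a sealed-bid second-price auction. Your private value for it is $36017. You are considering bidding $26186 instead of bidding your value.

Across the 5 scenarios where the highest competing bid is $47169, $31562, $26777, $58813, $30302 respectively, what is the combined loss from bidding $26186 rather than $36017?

$19410

The deviation costs you only when the competing bid falls strictly between $26186 and $36017; elsewhere both bids give the same outcome.
$47169: outcomes coincide → loss $0.
$31562: truthful payoff $4455, deviation payoff $0 → loss $4455.
$26777: truthful payoff $9240, deviation payoff $0 → loss $9240.
$58813: outcomes coincide → loss $0.
$30302: truthful payoff $5715, deviation payoff $0 → loss $5715.
Total loss = $4455 + $9240 + $5715 = $19410.
In a second-price auction your bid sets only whether you win, not what you pay, so bidding your true value is weakly dominant.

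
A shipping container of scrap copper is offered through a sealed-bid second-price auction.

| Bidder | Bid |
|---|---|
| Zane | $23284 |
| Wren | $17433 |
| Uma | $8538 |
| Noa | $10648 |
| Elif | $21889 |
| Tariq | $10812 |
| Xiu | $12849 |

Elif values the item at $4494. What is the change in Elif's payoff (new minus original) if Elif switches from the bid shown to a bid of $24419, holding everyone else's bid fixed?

−$18790

The highest bid among the other bidders is $23284; Elif's bid doesn't change that.
Original bid $21889: Elif is not highest (top rival bid is $23284); payoff $0.
Alternative bid $24419: Elif is highest, pays the top rival bid $23284; payoff $4494 − $23284 = −$18790.
Change in payoff = −$18790 − ($0) = −$18790.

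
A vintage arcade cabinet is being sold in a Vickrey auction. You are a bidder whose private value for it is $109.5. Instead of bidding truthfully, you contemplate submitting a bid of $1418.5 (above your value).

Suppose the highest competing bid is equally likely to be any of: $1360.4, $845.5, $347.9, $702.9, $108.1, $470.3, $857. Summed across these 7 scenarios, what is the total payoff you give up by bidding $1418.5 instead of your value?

$3927

The deviation costs you only when the competing bid falls strictly between $109.5 and $1418.5; elsewhere both bids give the same outcome.
$1360.4: truthful payoff $0, deviation payoff −$1250.9 → loss $1250.9.
$845.5: truthful payoff $0, deviation payoff −$736 → loss $736.
$347.9: truthful payoff $0, deviation payoff −$238.4 → loss $238.4.
$702.9: truthful payoff $0, deviation payoff −$593.4 → loss $593.4.
$108.1: outcomes coincide → loss $0.
$470.3: truthful payoff $0, deviation payoff −$360.8 → loss $360.8.
$857: truthful payoff $0, deviation payoff −$747.5 → loss $747.5.
Total loss = $1250.9 + $736 + $238.4 + $593.4 + $360.8 + $747.5 = $3927.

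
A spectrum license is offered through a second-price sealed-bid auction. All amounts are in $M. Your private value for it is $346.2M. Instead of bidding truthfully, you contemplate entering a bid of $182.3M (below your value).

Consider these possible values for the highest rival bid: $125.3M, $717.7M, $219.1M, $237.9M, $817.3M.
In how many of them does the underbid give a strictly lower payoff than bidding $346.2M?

2

The deviation hurts exactly when the highest competing bid lies strictly between $182.3M and $346.2M — underbidding then forfeits a profitable win.
$125.3M: below both → same outcome either way.
$717.7M: above both → same outcome either way.
$219.1M: inside the interval → strictly worse (loss $127.1M).
$237.9M: inside the interval → strictly worse (loss $108.3M).
$817.3M: above both → same outcome either way.
Count: 2.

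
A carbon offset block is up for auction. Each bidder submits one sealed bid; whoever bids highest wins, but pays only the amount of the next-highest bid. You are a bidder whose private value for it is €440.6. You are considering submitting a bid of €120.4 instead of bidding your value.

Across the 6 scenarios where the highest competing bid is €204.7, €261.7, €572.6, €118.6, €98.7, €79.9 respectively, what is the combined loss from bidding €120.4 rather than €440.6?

€414.8

The deviation costs you only when the competing bid falls strictly between €120.4 and €440.6; elsewhere both bids give the same outcome.
€204.7: truthful payoff €235.9, deviation payoff €0 → loss €235.9.
€261.7: truthful payoff €178.9, deviation payoff €0 → loss €178.9.
€572.6: outcomes coincide → loss €0.
€118.6: outcomes coincide → loss €0.
€98.7: outcomes coincide → loss €0.
€79.9: outcomes coincide → loss €0.
Total loss = €235.9 + €178.9 = €414.8.
In a second-price auction your bid sets only whether you win, not what you pay, so bidding your true value is weakly dominant.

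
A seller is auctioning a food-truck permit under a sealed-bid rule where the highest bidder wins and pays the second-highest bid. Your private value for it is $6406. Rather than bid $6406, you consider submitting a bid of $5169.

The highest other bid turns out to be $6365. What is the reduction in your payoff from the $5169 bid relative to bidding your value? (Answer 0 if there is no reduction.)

Bidding your value $6406: you win (since $6406 > $6365) and pay $6365. Payoff $41.
Bidding $5169: you lose. Payoff $0.
The competing bid $6365 lies between your shaded bid and your value, so underbidding forfeits an item you could have won at a profitable price.
Loss from deviating = $41 − ($0) = $41.

$41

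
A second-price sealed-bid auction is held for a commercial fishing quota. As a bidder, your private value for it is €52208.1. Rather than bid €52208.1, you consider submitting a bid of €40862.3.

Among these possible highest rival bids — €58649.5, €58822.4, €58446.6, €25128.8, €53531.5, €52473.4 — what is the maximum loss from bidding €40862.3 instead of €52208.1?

€58649.5: same outcome either way → loss €0.
€58822.4: same outcome either way → loss €0.
€58446.6: same outcome either way → loss €0.
€25128.8: same outcome either way → loss €0.
€53531.5: same outcome either way → loss €0.
€52473.4: same outcome either way → loss €0.
Maximum loss: €0.

€0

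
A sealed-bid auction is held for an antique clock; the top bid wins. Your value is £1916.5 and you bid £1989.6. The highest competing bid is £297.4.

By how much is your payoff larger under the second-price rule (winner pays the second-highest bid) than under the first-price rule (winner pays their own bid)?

£1692.2

You have the highest bid, so you win under either rule.
Second-price: pay £297.4 → payoff £1619.1.
First-price: pay your own bid £1989.6 → payoff −£73.1.
Difference = £1619.1 − (−£73.1) = £1692.2.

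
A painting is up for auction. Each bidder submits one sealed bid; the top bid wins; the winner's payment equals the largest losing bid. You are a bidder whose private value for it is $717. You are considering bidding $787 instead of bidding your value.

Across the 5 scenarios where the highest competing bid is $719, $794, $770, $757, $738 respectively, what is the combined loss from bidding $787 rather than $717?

$116

The deviation costs you only when the competing bid falls strictly between $717 and $787; elsewhere both bids give the same outcome.
$719: truthful payoff $0, deviation payoff −$2 → loss $2.
$794: outcomes coincide → loss $0.
$770: truthful payoff $0, deviation payoff −$53 → loss $53.
$757: truthful payoff $0, deviation payoff −$40 → loss $40.
$738: truthful payoff $0, deviation payoff −$21 → loss $21.
Total loss = $2 + $53 + $40 + $21 = $116.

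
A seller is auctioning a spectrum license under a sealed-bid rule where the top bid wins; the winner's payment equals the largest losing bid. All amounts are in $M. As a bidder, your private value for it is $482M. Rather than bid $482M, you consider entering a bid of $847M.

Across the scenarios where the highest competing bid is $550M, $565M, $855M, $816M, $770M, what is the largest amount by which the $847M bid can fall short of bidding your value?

$334M

$550M: truthful gives $0M, deviation gives −$68M → loss $68M.
$565M: truthful gives $0M, deviation gives −$83M → loss $83M.
$855M: same outcome either way → loss $0M.
$816M: truthful gives $0M, deviation gives −$334M → loss $334M.
$770M: truthful gives $0M, deviation gives −$288M → loss $288M.
Maximum loss: $334M.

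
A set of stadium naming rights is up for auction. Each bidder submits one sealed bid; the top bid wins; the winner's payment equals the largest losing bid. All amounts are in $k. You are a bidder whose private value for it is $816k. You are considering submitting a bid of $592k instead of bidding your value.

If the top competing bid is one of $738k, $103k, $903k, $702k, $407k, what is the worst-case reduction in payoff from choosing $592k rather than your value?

$738k: truthful gives $78k, deviation gives $0k → loss $78k.
$103k: same outcome either way → loss $0k.
$903k: same outcome either way → loss $0k.
$702k: truthful gives $114k, deviation gives $0k → loss $114k.
$407k: same outcome either way → loss $0k.
Maximum loss: $114k.

$114k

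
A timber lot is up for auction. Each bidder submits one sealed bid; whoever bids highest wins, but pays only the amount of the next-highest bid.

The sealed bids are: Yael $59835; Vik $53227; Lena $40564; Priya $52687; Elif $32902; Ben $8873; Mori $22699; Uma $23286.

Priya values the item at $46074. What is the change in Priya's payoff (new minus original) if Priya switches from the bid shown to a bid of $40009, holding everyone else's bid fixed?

$0

The highest bid among the other bidders is $59835; Priya's bid doesn't change that.
Original bid $52687: Priya is not highest (top rival bid is $59835); payoff $0.
Alternative bid $40009: Priya is not highest (top rival bid is $59835); payoff $0.
Change in payoff = $0 − ($0) = $0.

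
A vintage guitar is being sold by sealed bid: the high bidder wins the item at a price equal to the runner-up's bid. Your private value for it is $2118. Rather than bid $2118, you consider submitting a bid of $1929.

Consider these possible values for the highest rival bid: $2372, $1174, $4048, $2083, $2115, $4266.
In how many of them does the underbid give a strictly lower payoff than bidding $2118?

2

The deviation hurts exactly when the highest competing bid lies strictly between $1929 and $2118 — underbidding then forfeits a profitable win.
$2372: above both → same outcome either way.
$1174: below both → same outcome either way.
$4048: above both → same outcome either way.
$2083: inside the interval → strictly worse (loss $35).
$2115: inside the interval → strictly worse (loss $3).
$4266: above both → same outcome either way.
Count: 2.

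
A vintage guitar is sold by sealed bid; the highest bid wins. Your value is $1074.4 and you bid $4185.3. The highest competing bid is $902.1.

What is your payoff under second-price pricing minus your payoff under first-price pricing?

You have the highest bid, so you win under either rule.
Second-price: pay $902.1 → payoff $172.3.
First-price: pay your own bid $4185.3 → payoff −$3110.9.
Difference = $172.3 − (−$3110.9) = $3283.2.

$3283.2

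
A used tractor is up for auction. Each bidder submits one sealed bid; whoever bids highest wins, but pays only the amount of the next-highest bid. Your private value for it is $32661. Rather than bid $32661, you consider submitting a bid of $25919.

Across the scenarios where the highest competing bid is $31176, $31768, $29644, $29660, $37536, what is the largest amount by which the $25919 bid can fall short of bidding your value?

$3017

$31176: truthful gives $1485, deviation gives $0 → loss $1485.
$31768: truthful gives $893, deviation gives $0 → loss $893.
$29644: truthful gives $3017, deviation gives $0 → loss $3017.
$29660: truthful gives $3001, deviation gives $0 → loss $3001.
$37536: same outcome either way → loss $0.
Maximum loss: $3017.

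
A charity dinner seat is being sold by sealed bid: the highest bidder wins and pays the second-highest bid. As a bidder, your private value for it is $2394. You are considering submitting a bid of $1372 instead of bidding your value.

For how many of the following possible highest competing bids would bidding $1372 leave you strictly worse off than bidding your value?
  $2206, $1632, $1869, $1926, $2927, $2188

5

The deviation hurts exactly when the highest competing bid lies strictly between $1372 and $2394 — underbidding then forfeits a profitable win.
$2206: inside the interval → strictly worse (loss $188).
$1632: inside the interval → strictly worse (loss $762).
$1869: inside the interval → strictly worse (loss $525).
$1926: inside the interval → strictly worse (loss $468).
$2927: above both → same outcome either way.
$2188: inside the interval → strictly worse (loss $206).
Count: 5.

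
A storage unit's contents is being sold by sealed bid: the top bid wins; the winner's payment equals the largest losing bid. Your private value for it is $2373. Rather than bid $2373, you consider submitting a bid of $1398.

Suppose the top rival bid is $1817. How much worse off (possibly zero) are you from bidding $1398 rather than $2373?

Bidding your value $2373: you win (since $2373 > $1817) and pay $1817. Payoff $556.
Bidding $1398: you lose. Payoff $0.
The competing bid $1817 lies between your shaded bid and your value, so underbidding forfeits an item you could have won at a profitable price.
Loss from deviating = $556 − ($0) = $556.
Truthful bidding weakly dominates here: raising your bid can only win items priced above your value, and lowering it can only forfeit items priced below.

$556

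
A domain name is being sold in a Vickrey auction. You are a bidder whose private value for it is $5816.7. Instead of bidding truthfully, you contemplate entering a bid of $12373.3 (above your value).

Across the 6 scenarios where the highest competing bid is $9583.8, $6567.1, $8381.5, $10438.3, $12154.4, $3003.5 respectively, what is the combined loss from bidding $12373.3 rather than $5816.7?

The deviation costs you only when the competing bid falls strictly between $5816.7 and $12373.3; elsewhere both bids give the same outcome.
$9583.8: truthful payoff $0, deviation payoff −$3767.1 → loss $3767.1.
$6567.1: truthful payoff $0, deviation payoff −$750.4 → loss $750.4.
$8381.5: truthful payoff $0, deviation payoff −$2564.8 → loss $2564.8.
$10438.3: truthful payoff $0, deviation payoff −$4621.6 → loss $4621.6.
$12154.4: truthful payoff $0, deviation payoff −$6337.7 → loss $6337.7.
$3003.5: outcomes coincide → loss $0.
Total loss = $3767.1 + $750.4 + $2564.8 + $4621.6 + $6337.7 = $18041.6.
In a second-price auction your bid sets only whether you win, not what you pay, so bidding your true value is weakly dominant.

$18041.6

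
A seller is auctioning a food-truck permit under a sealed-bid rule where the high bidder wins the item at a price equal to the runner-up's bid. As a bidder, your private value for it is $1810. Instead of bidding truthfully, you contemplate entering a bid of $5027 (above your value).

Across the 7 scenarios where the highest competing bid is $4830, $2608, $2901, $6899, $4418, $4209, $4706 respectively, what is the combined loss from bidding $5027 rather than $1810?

The deviation costs you only when the competing bid falls strictly between $1810 and $5027; elsewhere both bids give the same outcome.
$4830: truthful payoff $0, deviation payoff −$3020 → loss $3020.
$2608: truthful payoff $0, deviation payoff −$798 → loss $798.
$2901: truthful payoff $0, deviation payoff −$1091 → loss $1091.
$6899: outcomes coincide → loss $0.
$4418: truthful payoff $0, deviation payoff −$2608 → loss $2608.
$4209: truthful payoff $0, deviation payoff −$2399 → loss $2399.
$4706: truthful payoff $0, deviation payoff −$2896 → loss $2896.
Total loss = $3020 + $798 + $1091 + $2608 + $2399 + $2896 = $12812.

$12812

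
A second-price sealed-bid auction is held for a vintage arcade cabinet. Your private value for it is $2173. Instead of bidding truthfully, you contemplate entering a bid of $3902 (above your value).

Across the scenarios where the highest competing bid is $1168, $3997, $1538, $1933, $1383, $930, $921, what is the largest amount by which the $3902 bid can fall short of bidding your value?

$1168: same outcome either way → loss $0.
$3997: same outcome either way → loss $0.
$1538: same outcome either way → loss $0.
$1933: same outcome either way → loss $0.
$1383: same outcome either way → loss $0.
$930: same outcome either way → loss $0.
$921: same outcome either way → loss $0.
Maximum loss: $0.

$0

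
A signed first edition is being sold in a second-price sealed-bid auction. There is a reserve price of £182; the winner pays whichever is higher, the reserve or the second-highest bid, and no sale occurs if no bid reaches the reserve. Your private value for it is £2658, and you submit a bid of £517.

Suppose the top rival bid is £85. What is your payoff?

Your bid £517 is the highest and exceeds the reserve.
Price = max(second-highest bid, reserve) = max(£85, £182) = £182.
Payoff = £2658 − £182 = £2476.

£2476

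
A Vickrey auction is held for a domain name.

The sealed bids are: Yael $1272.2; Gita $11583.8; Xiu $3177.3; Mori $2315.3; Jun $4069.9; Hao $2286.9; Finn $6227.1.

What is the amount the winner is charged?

$6227.1

Highest bid: Gita at $11583.8, so Gita wins.
Second-highest bid: Finn at $6227.1 — that is the price the winner pays.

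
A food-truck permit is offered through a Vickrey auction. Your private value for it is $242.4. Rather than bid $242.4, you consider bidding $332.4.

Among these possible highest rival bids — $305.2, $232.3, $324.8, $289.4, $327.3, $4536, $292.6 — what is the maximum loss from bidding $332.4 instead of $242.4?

$305.2: truthful gives $0, deviation gives −$62.8 → loss $62.8.
$232.3: same outcome either way → loss $0.
$324.8: truthful gives $0, deviation gives −$82.4 → loss $82.4.
$289.4: truthful gives $0, deviation gives −$47 → loss $47.
$327.3: truthful gives $0, deviation gives −$84.9 → loss $84.9.
$4536: same outcome either way → loss $0.
$292.6: truthful gives $0, deviation gives −$50.2 → loss $50.2.
Maximum loss: $84.9.

$84.9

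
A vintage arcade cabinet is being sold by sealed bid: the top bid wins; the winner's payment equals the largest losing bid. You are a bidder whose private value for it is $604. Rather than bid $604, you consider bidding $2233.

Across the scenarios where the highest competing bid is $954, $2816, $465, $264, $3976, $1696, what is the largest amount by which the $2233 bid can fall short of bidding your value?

$954: truthful gives $0, deviation gives −$350 → loss $350.
$2816: same outcome either way → loss $0.
$465: same outcome either way → loss $0.
$264: same outcome either way → loss $0.
$3976: same outcome either way → loss $0.
$1696: truthful gives $0, deviation gives −$1092 → loss $1092.
Maximum loss: $1092.

$1092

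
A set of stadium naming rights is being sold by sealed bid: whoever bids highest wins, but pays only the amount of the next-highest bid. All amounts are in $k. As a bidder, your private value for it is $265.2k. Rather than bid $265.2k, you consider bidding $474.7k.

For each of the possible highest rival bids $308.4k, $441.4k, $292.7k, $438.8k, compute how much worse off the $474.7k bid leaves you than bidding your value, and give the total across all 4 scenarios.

The deviation costs you only when the competing bid falls strictly between $265.2k and $474.7k; elsewhere both bids give the same outcome.
$308.4k: truthful payoff $0k, deviation payoff −$43.2k → loss $43.2k.
$441.4k: truthful payoff $0k, deviation payoff −$176.2k → loss $176.2k.
$292.7k: truthful payoff $0k, deviation payoff −$27.5k → loss $27.5k.
$438.8k: truthful payoff $0k, deviation payoff −$173.6k → loss $173.6k.
Total loss = $43.2k + $176.2k + $27.5k + $173.6k = $420.5k.

$420.5k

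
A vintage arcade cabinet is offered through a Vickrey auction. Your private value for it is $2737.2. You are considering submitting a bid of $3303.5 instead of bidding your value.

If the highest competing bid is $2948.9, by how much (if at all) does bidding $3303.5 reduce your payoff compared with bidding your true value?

Bidding your value $2737.2: you lose (since $2737.2 < $2948.9). Payoff $0.
Bidding $3303.5: you win and pay $2948.9. Payoff $2737.2 − $2948.9 = −$211.7.
The competing bid $2948.9 lies between your value and your inflated bid, so overbidding wins an item priced above your value.
Loss from deviating = $0 − (−$211.7) = $211.7.

$211.7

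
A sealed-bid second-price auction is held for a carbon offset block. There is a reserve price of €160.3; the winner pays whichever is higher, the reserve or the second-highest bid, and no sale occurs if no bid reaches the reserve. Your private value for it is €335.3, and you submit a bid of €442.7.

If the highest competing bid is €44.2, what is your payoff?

Your bid €442.7 is the highest and exceeds the reserve.
Price = max(second-highest bid, reserve) = max(€44.2, €160.3) = €160.3.
Payoff = €335.3 − €160.3 = €175.

€175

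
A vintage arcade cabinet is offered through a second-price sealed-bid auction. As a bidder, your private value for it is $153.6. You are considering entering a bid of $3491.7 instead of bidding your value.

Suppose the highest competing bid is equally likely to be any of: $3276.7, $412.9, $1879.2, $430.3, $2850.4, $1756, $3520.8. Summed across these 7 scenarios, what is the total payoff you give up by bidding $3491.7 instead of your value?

$9683.9

The deviation costs you only when the competing bid falls strictly between $153.6 and $3491.7; elsewhere both bids give the same outcome.
$3276.7: truthful payoff $0, deviation payoff −$3123.1 → loss $3123.1.
$412.9: truthful payoff $0, deviation payoff −$259.3 → loss $259.3.
$1879.2: truthful payoff $0, deviation payoff −$1725.6 → loss $1725.6.
$430.3: truthful payoff $0, deviation payoff −$276.7 → loss $276.7.
$2850.4: truthful payoff $0, deviation payoff −$2696.8 → loss $2696.8.
$1756: truthful payoff $0, deviation payoff −$1602.4 → loss $1602.4.
$3520.8: outcomes coincide → loss $0.
Total loss = $3123.1 + $259.3 + $1725.6 + $276.7 + $2696.8 + $1602.4 = $9683.9.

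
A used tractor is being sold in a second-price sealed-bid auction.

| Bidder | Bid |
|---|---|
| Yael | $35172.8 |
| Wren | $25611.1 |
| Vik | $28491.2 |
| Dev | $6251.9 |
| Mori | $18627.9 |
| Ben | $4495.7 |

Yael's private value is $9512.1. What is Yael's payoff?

Highest bid: Yael at $35172.8, so Yael wins.
Second-highest bid: Vik at $28491.2 — that is the price the winner pays.
Yael's payoff = value − price = $9512.1 − $28491.2 = −$18979.1.

−$18979.1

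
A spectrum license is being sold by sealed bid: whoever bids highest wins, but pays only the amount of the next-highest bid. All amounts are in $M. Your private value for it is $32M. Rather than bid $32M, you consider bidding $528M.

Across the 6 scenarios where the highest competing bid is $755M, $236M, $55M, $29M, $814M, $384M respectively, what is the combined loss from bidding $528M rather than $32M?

$579M

The deviation costs you only when the competing bid falls strictly between $32M and $528M; elsewhere both bids give the same outcome.
$755M: outcomes coincide → loss $0M.
$236M: truthful payoff $0M, deviation payoff −$204M → loss $204M.
$55M: truthful payoff $0M, deviation payoff −$23M → loss $23M.
$29M: outcomes coincide → loss $0M.
$814M: outcomes coincide → loss $0M.
$384M: truthful payoff $0M, deviation payoff −$352M → loss $352M.
Total loss = $204M + $23M + $352M = $579M.
Because the price is fixed by the runner-up's bid, deviating from your value can only change a good outcome into a bad one — never the reverse.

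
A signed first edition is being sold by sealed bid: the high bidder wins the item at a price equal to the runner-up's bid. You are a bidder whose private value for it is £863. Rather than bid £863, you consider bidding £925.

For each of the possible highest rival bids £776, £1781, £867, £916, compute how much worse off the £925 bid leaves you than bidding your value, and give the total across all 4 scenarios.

The deviation costs you only when the competing bid falls strictly between £863 and £925; elsewhere both bids give the same outcome.
£776: outcomes coincide → loss £0.
£1781: outcomes coincide → loss £0.
£867: truthful payoff £0, deviation payoff −£4 → loss £4.
£916: truthful payoff £0, deviation payoff −£53 → loss £53.
Total loss = £4 + £53 = £57.

£57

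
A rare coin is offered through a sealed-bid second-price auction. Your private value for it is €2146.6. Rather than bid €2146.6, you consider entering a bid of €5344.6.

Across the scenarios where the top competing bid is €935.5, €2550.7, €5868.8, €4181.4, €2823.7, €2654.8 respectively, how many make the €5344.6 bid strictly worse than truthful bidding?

The deviation hurts exactly when the highest competing bid lies strictly between €2146.6 and €5344.6 — overbidding then wins at a price above your value.
€935.5: below both → same outcome either way.
€2550.7: inside the interval → strictly worse (loss €404.1).
€5868.8: above both → same outcome either way.
€4181.4: inside the interval → strictly worse (loss €2034.8).
€2823.7: inside the interval → strictly worse (loss €677.1).
€2654.8: inside the interval → strictly worse (loss €508.2).
Count: 4.

4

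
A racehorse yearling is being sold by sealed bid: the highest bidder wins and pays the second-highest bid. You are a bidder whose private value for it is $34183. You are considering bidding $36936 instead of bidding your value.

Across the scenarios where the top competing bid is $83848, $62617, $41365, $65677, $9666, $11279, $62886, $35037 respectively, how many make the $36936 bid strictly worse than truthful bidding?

1

The deviation hurts exactly when the highest competing bid lies strictly between $34183 and $36936 — overbidding then wins at a price above your value.
$83848: above both → same outcome either way.
$62617: above both → same outcome either way.
$41365: above both → same outcome either way.
$65677: above both → same outcome either way.
$9666: below both → same outcome either way.
$11279: below both → same outcome either way.
$62886: above both → same outcome either way.
$35037: inside the interval → strictly worse (loss $854).
Count: 1.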